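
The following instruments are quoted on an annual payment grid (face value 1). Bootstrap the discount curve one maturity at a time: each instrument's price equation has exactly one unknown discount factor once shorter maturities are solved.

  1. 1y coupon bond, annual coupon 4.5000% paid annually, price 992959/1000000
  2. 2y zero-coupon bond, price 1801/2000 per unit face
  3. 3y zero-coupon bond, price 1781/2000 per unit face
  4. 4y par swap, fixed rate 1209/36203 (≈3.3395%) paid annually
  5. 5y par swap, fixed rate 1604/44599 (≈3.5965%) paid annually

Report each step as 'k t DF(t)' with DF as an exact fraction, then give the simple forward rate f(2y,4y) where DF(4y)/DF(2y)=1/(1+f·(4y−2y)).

step 1 [1y] bond c/1=9/200: DF=(992959/1000000 − 9/200·(0))/(1+9/200) = 4751/5000 ≈ 0.950200
step 2 [2y] zero: DF = P = 1801/2000 ≈ 0.900500
step 3 [3y] zero: DF = P = 1781/2000 ≈ 0.890500
step 4 [4y] swap r/1=1209/36203: DF=(1 − 1209/36203·(0.950200+0.900500+0.890500))/(1+1209/36203) = 8791/10000 ≈ 0.879100
step 5 [5y] swap r/1=1604/44599: DF=(1 − 1604/44599·(0.950200+0.900500+0.890500+0.879100))/(1+1604/44599) = 2099/2500 ≈ 0.839600

1 1 4751/5000
2 2 1801/2000
3 3 1781/2000
4 4 8791/10000
5 5 2099/2500
f(2y,4y) = ((1801/2000)/(8791/10000) − 1)/(2) = 107/8791 ≈ 1.2172%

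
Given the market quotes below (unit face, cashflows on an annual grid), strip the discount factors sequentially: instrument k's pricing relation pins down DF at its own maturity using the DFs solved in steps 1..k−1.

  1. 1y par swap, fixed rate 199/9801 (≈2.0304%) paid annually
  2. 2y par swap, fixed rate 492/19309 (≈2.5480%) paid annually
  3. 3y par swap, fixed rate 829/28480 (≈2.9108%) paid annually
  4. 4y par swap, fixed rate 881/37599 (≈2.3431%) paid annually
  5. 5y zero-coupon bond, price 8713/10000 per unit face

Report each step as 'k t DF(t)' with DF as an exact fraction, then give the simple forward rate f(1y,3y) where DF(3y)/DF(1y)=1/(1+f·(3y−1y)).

step 1 [1y] swap r/1=199/9801: DF=(1 − 199/9801·(0))/(1+199/9801) = 9801/10000 ≈ 0.980100
step 2 [2y] swap r/1=492/19309: DF=(1 − 492/19309·(0.980100))/(1+492/19309) = 2377/2500 ≈ 0.950800
step 3 [3y] swap r/1=829/28480: DF=(1 − 829/28480·(0.980100+0.950800))/(1+829/28480) = 9171/10000 ≈ 0.917100
step 4 [4y] swap r/1=881/37599: DF=(1 − 881/37599·(0.980100+0.950800+0.917100))/(1+881/37599) = 9119/10000 ≈ 0.911900
step 5 [5y] zero: DF = P = 8713/10000 ≈ 0.871300

1 1 9801/10000
2 2 2377/2500
3 3 9171/10000
4 4 9119/10000
5 5 8713/10000
f(1y,3y) = ((9801/10000)/(9171/10000) − 1)/(2) = 35/1019 ≈ 3.4347%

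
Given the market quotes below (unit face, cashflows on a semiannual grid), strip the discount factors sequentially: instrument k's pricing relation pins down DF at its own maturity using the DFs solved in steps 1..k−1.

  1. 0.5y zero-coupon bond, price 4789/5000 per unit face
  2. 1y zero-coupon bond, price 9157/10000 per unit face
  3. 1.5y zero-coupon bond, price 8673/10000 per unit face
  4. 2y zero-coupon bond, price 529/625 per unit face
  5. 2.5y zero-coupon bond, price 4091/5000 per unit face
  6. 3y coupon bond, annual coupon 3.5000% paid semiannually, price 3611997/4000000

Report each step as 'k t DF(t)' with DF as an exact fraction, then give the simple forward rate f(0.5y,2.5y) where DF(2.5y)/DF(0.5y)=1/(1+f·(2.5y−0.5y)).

1 1/2 4789/5000
2 1 9157/10000
3 3/2 8673/10000
4 2 529/625
5 5/2 4091/5000
6 3 8117/10000
f(0.5y,2.5y) = ((4789/5000)/(4091/5000) − 1)/(2) = 349/4091 ≈ 8.5309%

step 1 [0.5y] zero: DF = P = 4789/5000 ≈ 0.957800
step 2 [1y] zero: DF = P = 9157/10000 ≈ 0.915700
step 3 [1.5y] zero: DF = P = 8673/10000 ≈ 0.867300
step 4 [2y] zero: DF = P = 529/625 ≈ 0.846400
step 5 [2.5y] zero: DF = P = 4091/5000 ≈ 0.818200
step 6 [3y] bond c/2=7/400: DF=(3611997/4000000 − 7/400·(0.957800+0.915700+0.867300+0.846400+0.818200))/(1+7/400) = 8117/10000 ≈ 0.811700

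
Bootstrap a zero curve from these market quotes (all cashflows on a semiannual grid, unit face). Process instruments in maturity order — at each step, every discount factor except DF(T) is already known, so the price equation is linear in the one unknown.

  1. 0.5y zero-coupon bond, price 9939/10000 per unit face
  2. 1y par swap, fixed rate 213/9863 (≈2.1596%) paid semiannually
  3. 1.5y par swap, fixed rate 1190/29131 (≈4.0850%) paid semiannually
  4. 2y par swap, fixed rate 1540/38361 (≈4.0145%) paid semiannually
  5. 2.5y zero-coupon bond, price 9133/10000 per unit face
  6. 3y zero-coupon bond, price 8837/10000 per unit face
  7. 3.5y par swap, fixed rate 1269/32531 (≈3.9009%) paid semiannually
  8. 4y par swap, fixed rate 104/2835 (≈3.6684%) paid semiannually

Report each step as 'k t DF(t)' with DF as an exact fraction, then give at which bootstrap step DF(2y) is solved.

1 1/2 9939/10000
2 1 9787/10000
3 3/2 1881/2000
4 2 923/1000
5 5/2 9133/10000
6 3 8837/10000
7 7/2 8731/10000
8 4 1081/1250
DF(2y) is solved at step 4

step 1 [0.5y] zero: DF = P = 9939/10000 ≈ 0.993900
step 2 [1y] swap r/2=213/19726: DF=(1 − 213/19726·(0.993900))/(1+213/19726) = 9787/10000 ≈ 0.978700
step 3 [1.5y] swap r/2=595/29131: DF=(1 − 595/29131·(0.993900+0.978700))/(1+595/29131) = 1881/2000 ≈ 0.940500
step 4 [2y] swap r/2=770/38361: DF=(1 − 770/38361·(0.993900+0.978700+0.940500))/(1+770/38361) = 923/1000 ≈ 0.923000
step 5 [2.5y] zero: DF = P = 9133/10000 ≈ 0.913300
step 6 [3y] zero: DF = P = 8837/10000 ≈ 0.883700
step 7 [3.5y] swap r/2=1269/65062: DF=(1 − 1269/65062·(0.993900+0.978700+0.940500+0.923000+0.913300+0.883700))/(1+1269/65062) = 8731/10000 ≈ 0.873100
step 8 [4y] swap r/2=52/2835: DF=(1 − 52/2835·(0.993900+0.978700+0.940500+0.923000+0.913300+0.883700+0.873100))/(1+52/2835) = 1081/1250 ≈ 0.864800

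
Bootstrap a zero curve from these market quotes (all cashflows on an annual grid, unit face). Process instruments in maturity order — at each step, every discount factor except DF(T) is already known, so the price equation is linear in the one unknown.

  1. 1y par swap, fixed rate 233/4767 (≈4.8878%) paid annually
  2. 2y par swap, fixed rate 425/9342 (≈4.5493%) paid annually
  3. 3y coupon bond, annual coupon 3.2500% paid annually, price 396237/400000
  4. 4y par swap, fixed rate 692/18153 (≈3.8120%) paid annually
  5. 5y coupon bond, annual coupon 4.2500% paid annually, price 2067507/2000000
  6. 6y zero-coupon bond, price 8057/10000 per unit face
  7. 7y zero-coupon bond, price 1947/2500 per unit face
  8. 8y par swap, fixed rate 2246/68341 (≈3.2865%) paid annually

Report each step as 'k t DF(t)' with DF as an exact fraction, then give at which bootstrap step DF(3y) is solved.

step 1 [1y] swap r/1=233/4767: DF=(1 − 233/4767·(0))/(1+233/4767) = 4767/5000 ≈ 0.953400
step 2 [2y] swap r/1=425/9342: DF=(1 − 425/9342·(0.953400))/(1+425/9342) = 183/200 ≈ 0.915000
step 3 [3y] bond c/1=13/400: DF=(396237/400000 − 13/400·(0.953400+0.915000))/(1+13/400) = 4503/5000 ≈ 0.900600
step 4 [4y] swap r/1=692/18153: DF=(1 − 692/18153·(0.953400+0.915000+0.900600))/(1+692/18153) = 1077/1250 ≈ 0.861600
step 5 [5y] bond c/1=17/400: DF=(2067507/2000000 − 17/400·(0.953400+0.915000+0.900600+0.861600))/(1+17/400) = 2109/2500 ≈ 0.843600
step 6 [6y] zero: DF = P = 8057/10000 ≈ 0.805700
step 7 [7y] zero: DF = P = 1947/2500 ≈ 0.778800
step 8 [8y] swap r/1=2246/68341: DF=(1 − 2246/68341·(0.953400+0.915000+0.900600+0.861600+0.843600+0.805700+0.778800))/(1+2246/68341) = 3877/5000 ≈ 0.775400

1 1 4767/5000
2 2 183/200
3 3 4503/5000
4 4 1077/1250
5 5 2109/2500
6 6 8057/10000
7 7 1947/2500
8 8 3877/5000
DF(3y) is solved at step 3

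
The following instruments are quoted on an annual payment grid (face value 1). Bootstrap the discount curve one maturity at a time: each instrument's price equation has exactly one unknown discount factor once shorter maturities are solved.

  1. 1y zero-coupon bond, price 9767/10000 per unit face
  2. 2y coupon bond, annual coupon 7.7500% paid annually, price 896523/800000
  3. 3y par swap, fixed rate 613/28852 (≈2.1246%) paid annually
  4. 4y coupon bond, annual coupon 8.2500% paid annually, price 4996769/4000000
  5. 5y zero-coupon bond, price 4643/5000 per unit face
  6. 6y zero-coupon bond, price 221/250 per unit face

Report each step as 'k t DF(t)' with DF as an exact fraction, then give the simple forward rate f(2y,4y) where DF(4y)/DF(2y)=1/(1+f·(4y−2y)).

step 1 [1y] zero: DF = P = 9767/10000 ≈ 0.976700
step 2 [2y] bond c/1=31/400: DF=(896523/800000 − 31/400·(0.976700))/(1+31/400) = 4849/5000 ≈ 0.969800
step 3 [3y] swap r/1=613/28852: DF=(1 − 613/28852·(0.976700+0.969800))/(1+613/28852) = 9387/10000 ≈ 0.938700
step 4 [4y] bond c/1=33/400: DF=(4996769/4000000 − 33/400·(0.976700+0.969800+0.938700))/(1+33/400) = 9341/10000 ≈ 0.934100
step 5 [5y] zero: DF = P = 4643/5000 ≈ 0.928600
step 6 [6y] zero: DF = P = 221/250 ≈ 0.884000

1 1 9767/10000
2 2 4849/5000
3 3 9387/10000
4 4 9341/10000
5 5 4643/5000
6 6 221/250
f(2y,4y) = ((4849/5000)/(9341/10000) − 1)/(2) = 357/18682 ≈ 1.9109%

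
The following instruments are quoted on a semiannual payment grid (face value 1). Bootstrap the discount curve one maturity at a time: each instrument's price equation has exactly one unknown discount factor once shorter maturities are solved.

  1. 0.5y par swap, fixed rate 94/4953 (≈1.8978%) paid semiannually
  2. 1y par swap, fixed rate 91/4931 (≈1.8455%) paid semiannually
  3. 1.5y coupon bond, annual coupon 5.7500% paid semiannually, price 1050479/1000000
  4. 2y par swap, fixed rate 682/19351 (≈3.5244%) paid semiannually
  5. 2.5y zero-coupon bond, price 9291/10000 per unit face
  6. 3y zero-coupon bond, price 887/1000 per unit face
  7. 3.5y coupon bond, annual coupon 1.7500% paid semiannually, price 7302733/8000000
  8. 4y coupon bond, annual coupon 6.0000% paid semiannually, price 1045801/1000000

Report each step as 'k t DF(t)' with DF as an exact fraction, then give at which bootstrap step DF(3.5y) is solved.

1 1/2 4953/5000
2 1 4909/5000
3 3/2 483/500
4 2 4659/5000
5 5/2 9291/10000
6 3 887/1000
7 7/2 2139/2500
8 4 1031/1250
DF(3.5y) is solved at step 7

step 1 [0.5y] swap r/2=47/4953: DF=(1 − 47/4953·(0))/(1+47/4953) = 4953/5000 ≈ 0.990600
step 2 [1y] swap r/2=91/9862: DF=(1 − 91/9862·(0.990600))/(1+91/9862) = 4909/5000 ≈ 0.981800
step 3 [1.5y] bond c/2=23/800: DF=(1050479/1000000 − 23/800·(0.990600+0.981800))/(1+23/800) = 483/500 ≈ 0.966000
step 4 [2y] swap r/2=341/19351: DF=(1 − 341/19351·(0.990600+0.981800+0.966000))/(1+341/19351) = 4659/5000 ≈ 0.931800
step 5 [2.5y] zero: DF = P = 9291/10000 ≈ 0.929100
step 6 [3y] zero: DF = P = 887/1000 ≈ 0.887000
step 7 [3.5y] bond c/2=7/800: DF=(7302733/8000000 − 7/800·(0.990600+0.981800+0.966000+0.931800+0.929100+0.887000))/(1+7/800) = 2139/2500 ≈ 0.855600
step 8 [4y] bond c/2=3/100: DF=(1045801/1000000 − 3/100·(0.990600+0.981800+0.966000+0.931800+0.929100+0.887000+0.855600))/(1+3/100) = 1031/1250 ≈ 0.824800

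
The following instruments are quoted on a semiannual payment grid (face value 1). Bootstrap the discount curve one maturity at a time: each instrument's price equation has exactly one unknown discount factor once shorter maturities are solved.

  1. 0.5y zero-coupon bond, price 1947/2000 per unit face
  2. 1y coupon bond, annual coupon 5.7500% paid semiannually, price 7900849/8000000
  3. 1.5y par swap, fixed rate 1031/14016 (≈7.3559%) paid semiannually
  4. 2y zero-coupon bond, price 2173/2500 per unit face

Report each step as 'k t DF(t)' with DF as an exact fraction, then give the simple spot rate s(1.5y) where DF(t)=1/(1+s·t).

1 1/2 1947/2000
2 1 583/625
3 3/2 8969/10000
4 2 2173/2500
s(1.5y) = (1/(8969/10000) − 1)/(3/2) = 2062/26907 ≈ 7.6634%

step 1 [0.5y] zero: DF = P = 1947/2000 ≈ 0.973500
step 2 [1y] bond c/2=23/800: DF=(7900849/8000000 − 23/800·(0.973500))/(1+23/800) = 583/625 ≈ 0.932800
step 3 [1.5y] swap r/2=1031/28032: DF=(1 − 1031/28032·(0.973500+0.932800))/(1+1031/28032) = 8969/10000 ≈ 0.896900
step 4 [2y] zero: DF = P = 2173/2500 ≈ 0.869200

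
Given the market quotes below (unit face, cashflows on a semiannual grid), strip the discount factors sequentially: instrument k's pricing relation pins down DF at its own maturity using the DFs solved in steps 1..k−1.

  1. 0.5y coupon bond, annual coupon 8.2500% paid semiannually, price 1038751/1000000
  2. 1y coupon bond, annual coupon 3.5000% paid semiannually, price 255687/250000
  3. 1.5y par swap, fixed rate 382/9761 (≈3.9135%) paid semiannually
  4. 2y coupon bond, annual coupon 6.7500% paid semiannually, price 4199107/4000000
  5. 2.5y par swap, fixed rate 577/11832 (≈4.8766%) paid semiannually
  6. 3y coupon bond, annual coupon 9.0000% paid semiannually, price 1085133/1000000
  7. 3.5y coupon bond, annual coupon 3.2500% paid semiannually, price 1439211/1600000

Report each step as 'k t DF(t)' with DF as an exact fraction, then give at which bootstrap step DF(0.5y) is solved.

step 1 [0.5y] bond c/2=33/800: DF=(1038751/1000000 − 33/800·(0))/(1+33/800) = 1247/1250 ≈ 0.997600
step 2 [1y] bond c/2=7/400: DF=(255687/250000 − 7/400·(0.997600))/(1+7/400) = 247/250 ≈ 0.988000
step 3 [1.5y] swap r/2=191/9761: DF=(1 − 191/9761·(0.997600+0.988000))/(1+191/9761) = 9427/10000 ≈ 0.942700
step 4 [2y] bond c/2=27/800: DF=(4199107/4000000 − 27/800·(0.997600+0.988000+0.942700))/(1+27/800) = 9199/10000 ≈ 0.919900
step 5 [2.5y] swap r/2=577/23664: DF=(1 − 577/23664·(0.997600+0.988000+0.942700+0.919900))/(1+577/23664) = 4423/5000 ≈ 0.884600
step 6 [3y] bond c/2=9/200: DF=(1085133/1000000 − 9/200·(0.997600+0.988000+0.942700+0.919900+0.884600))/(1+9/200) = 4173/5000 ≈ 0.834600
step 7 [3.5y] bond c/2=13/800: DF=(1439211/1600000 − 13/800·(0.997600+0.988000+0.942700+0.919900+0.884600+0.834600))/(1+13/800) = 7961/10000 ≈ 0.796100

1 1/2 1247/1250
2 1 247/250
3 3/2 9427/10000
4 2 9199/10000
5 5/2 4423/5000
6 3 4173/5000
7 7/2 7961/10000
DF(0.5y) is solved at step 1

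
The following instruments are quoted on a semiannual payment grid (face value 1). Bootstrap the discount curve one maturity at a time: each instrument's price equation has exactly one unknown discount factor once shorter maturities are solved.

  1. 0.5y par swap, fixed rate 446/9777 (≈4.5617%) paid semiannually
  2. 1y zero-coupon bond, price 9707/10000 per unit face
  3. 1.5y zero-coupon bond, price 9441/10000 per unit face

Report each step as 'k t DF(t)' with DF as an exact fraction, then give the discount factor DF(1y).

step 1 [0.5y] swap r/2=223/9777: DF=(1 − 223/9777·(0))/(1+223/9777) = 9777/10000 ≈ 0.977700
step 2 [1y] zero: DF = P = 9707/10000 ≈ 0.970700
step 3 [1.5y] zero: DF = P = 9441/10000 ≈ 0.944100

1 1/2 9777/10000
2 1 9707/10000
3 3/2 9441/10000
DF(1y) = 9707/10000 ≈ 0.970700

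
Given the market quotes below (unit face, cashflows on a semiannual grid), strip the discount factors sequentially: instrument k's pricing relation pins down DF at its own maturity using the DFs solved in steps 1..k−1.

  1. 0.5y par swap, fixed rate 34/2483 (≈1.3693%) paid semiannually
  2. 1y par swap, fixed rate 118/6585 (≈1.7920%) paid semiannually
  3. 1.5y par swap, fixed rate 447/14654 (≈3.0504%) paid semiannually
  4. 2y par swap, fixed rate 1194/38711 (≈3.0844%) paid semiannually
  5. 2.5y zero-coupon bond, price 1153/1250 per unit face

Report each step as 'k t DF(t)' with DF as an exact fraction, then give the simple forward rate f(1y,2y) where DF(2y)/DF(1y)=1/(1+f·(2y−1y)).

1 1/2 2483/2500
2 1 9823/10000
3 3/2 9553/10000
4 2 9403/10000
5 5/2 1153/1250
f(1y,2y) = ((9823/10000)/(9403/10000) − 1)/(1) = 420/9403 ≈ 4.4667%

step 1 [0.5y] swap r/2=17/2483: DF=(1 − 17/2483·(0))/(1+17/2483) = 2483/2500 ≈ 0.993200
step 2 [1y] swap r/2=59/6585: DF=(1 − 59/6585·(0.993200))/(1+59/6585) = 9823/10000 ≈ 0.982300
step 3 [1.5y] swap r/2=447/29308: DF=(1 − 447/29308·(0.993200+0.982300))/(1+447/29308) = 9553/10000 ≈ 0.955300
step 4 [2y] swap r/2=597/38711: DF=(1 − 597/38711·(0.993200+0.982300+0.955300))/(1+597/38711) = 9403/10000 ≈ 0.940300
step 5 [2.5y] zero: DF = P = 1153/1250 ≈ 0.922400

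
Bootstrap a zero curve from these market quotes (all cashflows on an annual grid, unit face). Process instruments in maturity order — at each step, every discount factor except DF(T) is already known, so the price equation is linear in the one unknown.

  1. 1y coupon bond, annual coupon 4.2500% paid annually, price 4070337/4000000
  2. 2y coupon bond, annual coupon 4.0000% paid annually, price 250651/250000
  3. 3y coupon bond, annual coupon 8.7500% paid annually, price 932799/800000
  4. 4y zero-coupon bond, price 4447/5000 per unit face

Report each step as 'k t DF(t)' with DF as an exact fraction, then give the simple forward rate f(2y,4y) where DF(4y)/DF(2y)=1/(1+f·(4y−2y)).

step 1 [1y] bond c/1=17/400: DF=(4070337/4000000 − 17/400·(0))/(1+17/400) = 9761/10000 ≈ 0.976100
step 2 [2y] bond c/1=1/25: DF=(250651/250000 − 1/25·(0.976100))/(1+1/25) = 1853/2000 ≈ 0.926500
step 3 [3y] bond c/1=7/80: DF=(932799/800000 − 7/80·(0.976100+0.926500))/(1+7/80) = 9191/10000 ≈ 0.919100
step 4 [4y] zero: DF = P = 4447/5000 ≈ 0.889400

1 1 9761/10000
2 2 1853/2000
3 3 9191/10000
4 4 4447/5000
f(2y,4y) = ((1853/2000)/(4447/5000) − 1)/(2) = 371/17788 ≈ 2.0857%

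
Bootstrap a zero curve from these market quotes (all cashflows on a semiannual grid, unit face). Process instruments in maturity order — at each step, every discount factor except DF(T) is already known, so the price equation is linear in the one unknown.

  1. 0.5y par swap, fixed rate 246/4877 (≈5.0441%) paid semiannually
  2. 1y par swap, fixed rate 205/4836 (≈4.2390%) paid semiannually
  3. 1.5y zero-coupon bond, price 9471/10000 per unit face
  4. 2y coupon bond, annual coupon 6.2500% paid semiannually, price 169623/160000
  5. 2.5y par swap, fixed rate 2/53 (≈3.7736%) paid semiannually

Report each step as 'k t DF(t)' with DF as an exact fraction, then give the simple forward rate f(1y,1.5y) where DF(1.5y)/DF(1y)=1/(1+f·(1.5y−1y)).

1 1/2 4877/5000
2 1 959/1000
3 3/2 9471/10000
4 2 9407/10000
5 5/2 9107/10000
f(1y,1.5y) = ((959/1000)/(9471/10000) − 1)/(1/2) = 34/1353 ≈ 2.5129%

step 1 [0.5y] swap r/2=123/4877: DF=(1 − 123/4877·(0))/(1+123/4877) = 4877/5000 ≈ 0.975400
step 2 [1y] swap r/2=205/9672: DF=(1 − 205/9672·(0.975400))/(1+205/9672) = 959/1000 ≈ 0.959000
step 3 [1.5y] zero: DF = P = 9471/10000 ≈ 0.947100
step 4 [2y] bond c/2=1/32: DF=(169623/160000 − 1/32·(0.975400+0.959000+0.947100))/(1+1/32) = 9407/10000 ≈ 0.940700
step 5 [2.5y] swap r/2=1/53: DF=(1 − 1/53·(0.975400+0.959000+0.947100+0.940700))/(1+1/53) = 9107/10000 ≈ 0.910700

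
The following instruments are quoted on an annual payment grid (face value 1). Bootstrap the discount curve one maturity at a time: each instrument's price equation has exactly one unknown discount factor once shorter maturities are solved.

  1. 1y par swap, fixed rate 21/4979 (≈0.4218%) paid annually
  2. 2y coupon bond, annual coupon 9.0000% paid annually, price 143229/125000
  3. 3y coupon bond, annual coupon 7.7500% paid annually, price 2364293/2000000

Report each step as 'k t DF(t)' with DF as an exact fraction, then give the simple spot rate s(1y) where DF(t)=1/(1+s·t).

step 1 [1y] swap r/1=21/4979: DF=(1 − 21/4979·(0))/(1+21/4979) = 4979/5000 ≈ 0.995800
step 2 [2y] bond c/1=9/100: DF=(143229/125000 − 9/100·(0.995800))/(1+9/100) = 969/1000 ≈ 0.969000
step 3 [3y] bond c/1=31/400: DF=(2364293/2000000 − 31/400·(0.995800+0.969000))/(1+31/400) = 4779/5000 ≈ 0.955800

1 1 4979/5000
2 2 969/1000
3 3 4779/5000
s(1y) = (1/(4979/5000) − 1)/(1) = 21/4979 ≈ 0.4218%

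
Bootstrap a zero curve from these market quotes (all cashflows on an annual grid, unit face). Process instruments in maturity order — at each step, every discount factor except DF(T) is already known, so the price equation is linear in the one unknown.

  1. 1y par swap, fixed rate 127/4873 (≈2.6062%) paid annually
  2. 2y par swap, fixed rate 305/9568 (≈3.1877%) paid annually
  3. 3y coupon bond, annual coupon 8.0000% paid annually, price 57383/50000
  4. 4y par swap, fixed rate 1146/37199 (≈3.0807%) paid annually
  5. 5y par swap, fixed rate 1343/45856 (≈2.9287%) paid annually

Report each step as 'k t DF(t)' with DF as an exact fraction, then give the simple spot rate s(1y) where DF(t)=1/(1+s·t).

1 1 4873/5000
2 2 939/1000
3 3 9209/10000
4 4 4427/5000
5 5 8657/10000
s(1y) = (1/(4873/5000) − 1)/(1) = 127/4873 ≈ 2.6062%

step 1 [1y] swap r/1=127/4873: DF=(1 − 127/4873·(0))/(1+127/4873) = 4873/5000 ≈ 0.974600
step 2 [2y] swap r/1=305/9568: DF=(1 − 305/9568·(0.974600))/(1+305/9568) = 939/1000 ≈ 0.939000
step 3 [3y] bond c/1=2/25: DF=(57383/50000 − 2/25·(0.974600+0.939000))/(1+2/25) = 9209/10000 ≈ 0.920900
step 4 [4y] swap r/1=1146/37199: DF=(1 − 1146/37199·(0.974600+0.939000+0.920900))/(1+1146/37199) = 4427/5000 ≈ 0.885400
step 5 [5y] swap r/1=1343/45856: DF=(1 − 1343/45856·(0.974600+0.939000+0.920900+0.885400))/(1+1343/45856) = 8657/10000 ≈ 0.865700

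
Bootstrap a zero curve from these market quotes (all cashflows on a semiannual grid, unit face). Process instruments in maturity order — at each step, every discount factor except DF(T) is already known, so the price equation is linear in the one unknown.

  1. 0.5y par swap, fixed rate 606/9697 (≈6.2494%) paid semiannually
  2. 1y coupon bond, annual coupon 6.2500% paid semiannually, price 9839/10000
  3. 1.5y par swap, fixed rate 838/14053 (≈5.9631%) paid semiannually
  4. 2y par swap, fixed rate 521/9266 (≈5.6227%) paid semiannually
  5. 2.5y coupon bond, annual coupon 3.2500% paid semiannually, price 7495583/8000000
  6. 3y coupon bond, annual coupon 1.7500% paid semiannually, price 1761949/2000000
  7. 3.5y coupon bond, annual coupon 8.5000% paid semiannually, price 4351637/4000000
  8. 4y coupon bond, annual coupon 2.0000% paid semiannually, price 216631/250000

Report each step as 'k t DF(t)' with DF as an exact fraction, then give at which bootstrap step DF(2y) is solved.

1 1/2 9697/10000
2 1 9247/10000
3 3/2 4581/5000
4 2 4479/5000
5 5/2 8627/10000
6 3 8337/10000
7 7/2 8233/10000
8 4 7963/10000
DF(2y) is solved at step 4

step 1 [0.5y] swap r/2=303/9697: DF=(1 − 303/9697·(0))/(1+303/9697) = 9697/10000 ≈ 0.969700
step 2 [1y] bond c/2=1/32: DF=(9839/10000 − 1/32·(0.969700))/(1+1/32) = 9247/10000 ≈ 0.924700
step 3 [1.5y] swap r/2=419/14053: DF=(1 − 419/14053·(0.969700+0.924700))/(1+419/14053) = 4581/5000 ≈ 0.916200
step 4 [2y] swap r/2=521/18532: DF=(1 − 521/18532·(0.969700+0.924700+0.916200))/(1+521/18532) = 4479/5000 ≈ 0.895800
step 5 [2.5y] bond c/2=13/800: DF=(7495583/8000000 − 13/800·(0.969700+0.924700+0.916200+0.895800))/(1+13/800) = 8627/10000 ≈ 0.862700
step 6 [3y] bond c/2=7/800: DF=(1761949/2000000 − 7/800·(0.969700+0.924700+0.916200+0.895800+0.862700))/(1+7/800) = 8337/10000 ≈ 0.833700
step 7 [3.5y] bond c/2=17/400: DF=(4351637/4000000 − 17/400·(0.969700+0.924700+0.916200+0.895800+0.862700+0.833700))/(1+17/400) = 8233/10000 ≈ 0.823300
step 8 [4y] bond c/2=1/100: DF=(216631/250000 − 1/100·(0.969700+0.924700+0.916200+0.895800+0.862700+0.833700+0.823300))/(1+1/100) = 7963/10000 ≈ 0.796300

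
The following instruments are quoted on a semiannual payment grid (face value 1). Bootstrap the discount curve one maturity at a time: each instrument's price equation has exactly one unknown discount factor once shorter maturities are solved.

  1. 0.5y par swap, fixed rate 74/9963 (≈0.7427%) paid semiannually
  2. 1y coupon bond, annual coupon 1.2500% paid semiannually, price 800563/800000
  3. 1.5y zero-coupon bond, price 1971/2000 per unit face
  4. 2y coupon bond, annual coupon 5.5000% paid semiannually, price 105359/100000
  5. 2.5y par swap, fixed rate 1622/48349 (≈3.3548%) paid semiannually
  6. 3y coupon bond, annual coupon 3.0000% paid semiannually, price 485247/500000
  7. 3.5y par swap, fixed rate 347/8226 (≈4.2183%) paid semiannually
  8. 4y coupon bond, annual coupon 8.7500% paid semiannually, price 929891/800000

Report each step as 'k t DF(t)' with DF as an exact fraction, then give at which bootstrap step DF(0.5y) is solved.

step 1 [0.5y] swap r/2=37/9963: DF=(1 − 37/9963·(0))/(1+37/9963) = 9963/10000 ≈ 0.996300
step 2 [1y] bond c/2=1/160: DF=(800563/800000 − 1/160·(0.996300))/(1+1/160) = 9883/10000 ≈ 0.988300
step 3 [1.5y] zero: DF = P = 1971/2000 ≈ 0.985500
step 4 [2y] bond c/2=11/400: DF=(105359/100000 − 11/400·(0.996300+0.988300+0.985500))/(1+11/400) = 9459/10000 ≈ 0.945900
step 5 [2.5y] swap r/2=811/48349: DF=(1 − 811/48349·(0.996300+0.988300+0.985500+0.945900))/(1+811/48349) = 9189/10000 ≈ 0.918900
step 6 [3y] bond c/2=3/200: DF=(485247/500000 − 3/200·(0.996300+0.988300+0.985500+0.945900+0.918900))/(1+3/200) = 8847/10000 ≈ 0.884700
step 7 [3.5y] swap r/2=347/16452: DF=(1 − 347/16452·(0.996300+0.988300+0.985500+0.945900+0.918900+0.884700))/(1+347/16452) = 2153/2500 ≈ 0.861200
step 8 [4y] bond c/2=7/160: DF=(929891/800000 − 7/160·(0.996300+0.988300+0.985500+0.945900+0.918900+0.884700+0.861200))/(1+7/160) = 4189/5000 ≈ 0.837800

1 1/2 9963/10000
2 1 9883/10000
3 3/2 1971/2000
4 2 9459/10000
5 5/2 9189/10000
6 3 8847/10000
7 7/2 2153/2500
8 4 4189/5000
DF(0.5y) is solved at step 1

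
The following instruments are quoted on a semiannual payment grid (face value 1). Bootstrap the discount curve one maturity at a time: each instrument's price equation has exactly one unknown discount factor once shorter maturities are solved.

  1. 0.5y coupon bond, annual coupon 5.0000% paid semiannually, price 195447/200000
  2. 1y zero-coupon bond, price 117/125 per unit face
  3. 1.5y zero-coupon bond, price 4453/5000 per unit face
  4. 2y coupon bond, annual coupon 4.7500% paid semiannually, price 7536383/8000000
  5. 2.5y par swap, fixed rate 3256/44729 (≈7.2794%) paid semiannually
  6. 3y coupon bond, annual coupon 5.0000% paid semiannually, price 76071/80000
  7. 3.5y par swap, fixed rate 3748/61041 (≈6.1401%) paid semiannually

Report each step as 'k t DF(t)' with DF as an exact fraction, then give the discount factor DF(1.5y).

1 1/2 4767/5000
2 1 117/125
3 3/2 4453/5000
4 2 8557/10000
5 5/2 2093/2500
6 3 4093/5000
7 7/2 4063/5000
DF(1.5y) = 4453/5000 ≈ 0.890600

step 1 [0.5y] bond c/2=1/40: DF=(195447/200000 − 1/40·(0))/(1+1/40) = 4767/5000 ≈ 0.953400
step 2 [1y] zero: DF = P = 117/125 ≈ 0.936000
step 3 [1.5y] zero: DF = P = 4453/5000 ≈ 0.890600
step 4 [2y] bond c/2=19/800: DF=(7536383/8000000 − 19/800·(0.953400+0.936000+0.890600))/(1+19/800) = 8557/10000 ≈ 0.855700
step 5 [2.5y] swap r/2=1628/44729: DF=(1 − 1628/44729·(0.953400+0.936000+0.890600+0.855700))/(1+1628/44729) = 2093/2500 ≈ 0.837200
step 6 [3y] bond c/2=1/40: DF=(76071/80000 − 1/40·(0.953400+0.936000+0.890600+0.855700+0.837200))/(1+1/40) = 4093/5000 ≈ 0.818600
step 7 [3.5y] swap r/2=1874/61041: DF=(1 − 1874/61041·(0.953400+0.936000+0.890600+0.855700+0.837200+0.818600))/(1+1874/61041) = 4063/5000 ≈ 0.812600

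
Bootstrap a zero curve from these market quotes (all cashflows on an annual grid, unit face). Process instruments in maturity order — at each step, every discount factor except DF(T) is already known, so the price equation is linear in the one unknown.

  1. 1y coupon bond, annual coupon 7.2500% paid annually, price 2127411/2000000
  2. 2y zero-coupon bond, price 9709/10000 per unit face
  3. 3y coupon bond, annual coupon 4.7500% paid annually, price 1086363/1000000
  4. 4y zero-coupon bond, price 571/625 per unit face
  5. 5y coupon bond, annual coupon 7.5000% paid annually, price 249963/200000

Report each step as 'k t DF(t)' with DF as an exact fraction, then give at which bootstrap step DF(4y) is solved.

step 1 [1y] bond c/1=29/400: DF=(2127411/2000000 − 29/400·(0))/(1+29/400) = 4959/5000 ≈ 0.991800
step 2 [2y] zero: DF = P = 9709/10000 ≈ 0.970900
step 3 [3y] bond c/1=19/400: DF=(1086363/1000000 − 19/400·(0.991800+0.970900))/(1+19/400) = 9481/10000 ≈ 0.948100
step 4 [4y] zero: DF = P = 571/625 ≈ 0.913600
step 5 [5y] bond c/1=3/40: DF=(249963/200000 − 3/40·(0.991800+0.970900+0.948100+0.913600))/(1+3/40) = 4479/5000 ≈ 0.895800

1 1 4959/5000
2 2 9709/10000
3 3 9481/10000
4 4 571/625
5 5 4479/5000
DF(4y) is solved at step 4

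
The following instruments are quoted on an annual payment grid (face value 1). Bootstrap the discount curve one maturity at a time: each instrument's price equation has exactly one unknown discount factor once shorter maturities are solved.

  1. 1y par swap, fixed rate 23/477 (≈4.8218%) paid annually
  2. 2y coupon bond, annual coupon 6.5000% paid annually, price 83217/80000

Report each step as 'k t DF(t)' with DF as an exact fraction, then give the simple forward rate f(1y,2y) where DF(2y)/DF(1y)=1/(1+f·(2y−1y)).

step 1 [1y] swap r/1=23/477: DF=(1 − 23/477·(0))/(1+23/477) = 477/500 ≈ 0.954000
step 2 [2y] bond c/1=13/200: DF=(83217/80000 − 13/200·(0.954000))/(1+13/200) = 1837/2000 ≈ 0.918500

1 1 477/500
2 2 1837/2000
f(1y,2y) = ((477/500)/(1837/2000) − 1)/(1) = 71/1837 ≈ 3.8650%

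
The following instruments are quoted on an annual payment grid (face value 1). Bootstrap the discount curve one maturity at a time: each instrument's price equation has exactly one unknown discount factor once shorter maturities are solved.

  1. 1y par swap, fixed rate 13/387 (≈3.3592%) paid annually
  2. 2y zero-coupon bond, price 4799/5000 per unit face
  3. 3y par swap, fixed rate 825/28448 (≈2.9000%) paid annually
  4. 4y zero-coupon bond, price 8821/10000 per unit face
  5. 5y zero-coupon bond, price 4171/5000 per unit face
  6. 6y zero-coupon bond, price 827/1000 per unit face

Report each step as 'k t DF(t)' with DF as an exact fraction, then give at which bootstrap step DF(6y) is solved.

step 1 [1y] swap r/1=13/387: DF=(1 − 13/387·(0))/(1+13/387) = 387/400 ≈ 0.967500
step 2 [2y] zero: DF = P = 4799/5000 ≈ 0.959800
step 3 [3y] swap r/1=825/28448: DF=(1 − 825/28448·(0.967500+0.959800))/(1+825/28448) = 367/400 ≈ 0.917500
step 4 [4y] zero: DF = P = 8821/10000 ≈ 0.882100
step 5 [5y] zero: DF = P = 4171/5000 ≈ 0.834200
step 6 [6y] zero: DF = P = 827/1000 ≈ 0.827000

1 1 387/400
2 2 4799/5000
3 3 367/400
4 4 8821/10000
5 5 4171/5000
6 6 827/1000
DF(6y) is solved at step 6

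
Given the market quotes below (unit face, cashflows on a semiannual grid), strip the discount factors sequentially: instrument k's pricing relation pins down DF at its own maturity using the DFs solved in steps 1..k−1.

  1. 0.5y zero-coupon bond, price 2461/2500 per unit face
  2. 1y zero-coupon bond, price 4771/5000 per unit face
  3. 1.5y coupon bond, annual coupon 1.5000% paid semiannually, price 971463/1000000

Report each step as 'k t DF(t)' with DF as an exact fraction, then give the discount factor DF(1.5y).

1 1/2 2461/2500
2 1 4771/5000
3 3/2 4749/5000
DF(1.5y) = 4749/5000 ≈ 0.949800

step 1 [0.5y] zero: DF = P = 2461/2500 ≈ 0.984400
step 2 [1y] zero: DF = P = 4771/5000 ≈ 0.954200
step 3 [1.5y] bond c/2=3/400: DF=(971463/1000000 − 3/400·(0.984400+0.954200))/(1+3/400) = 4749/5000 ≈ 0.949800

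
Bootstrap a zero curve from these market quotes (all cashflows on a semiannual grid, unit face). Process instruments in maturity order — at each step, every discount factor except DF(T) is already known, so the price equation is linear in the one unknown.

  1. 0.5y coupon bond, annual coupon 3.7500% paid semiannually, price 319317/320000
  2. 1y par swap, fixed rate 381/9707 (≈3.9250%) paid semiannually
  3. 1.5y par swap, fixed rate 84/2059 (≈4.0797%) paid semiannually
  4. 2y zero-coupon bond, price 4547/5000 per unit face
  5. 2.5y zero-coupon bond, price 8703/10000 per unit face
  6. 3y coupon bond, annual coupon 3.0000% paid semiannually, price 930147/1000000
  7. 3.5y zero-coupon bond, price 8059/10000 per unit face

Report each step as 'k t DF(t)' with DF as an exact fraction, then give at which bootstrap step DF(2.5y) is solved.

step 1 [0.5y] bond c/2=3/160: DF=(319317/320000 − 3/160·(0))/(1+3/160) = 1959/2000 ≈ 0.979500
step 2 [1y] swap r/2=381/19414: DF=(1 − 381/19414·(0.979500))/(1+381/19414) = 9619/10000 ≈ 0.961900
step 3 [1.5y] swap r/2=42/2059: DF=(1 − 42/2059·(0.979500+0.961900))/(1+42/2059) = 2353/2500 ≈ 0.941200
step 4 [2y] zero: DF = P = 4547/5000 ≈ 0.909400
step 5 [2.5y] zero: DF = P = 8703/10000 ≈ 0.870300
step 6 [3y] bond c/2=3/200: DF=(930147/1000000 − 3/200·(0.979500+0.961900+0.941200+0.909400+0.870300))/(1+3/200) = 339/400 ≈ 0.847500
step 7 [3.5y] zero: DF = P = 8059/10000 ≈ 0.805900

1 1/2 1959/2000
2 1 9619/10000
3 3/2 2353/2500
4 2 4547/5000
5 5/2 8703/10000
6 3 339/400
7 7/2 8059/10000
DF(2.5y) is solved at step 5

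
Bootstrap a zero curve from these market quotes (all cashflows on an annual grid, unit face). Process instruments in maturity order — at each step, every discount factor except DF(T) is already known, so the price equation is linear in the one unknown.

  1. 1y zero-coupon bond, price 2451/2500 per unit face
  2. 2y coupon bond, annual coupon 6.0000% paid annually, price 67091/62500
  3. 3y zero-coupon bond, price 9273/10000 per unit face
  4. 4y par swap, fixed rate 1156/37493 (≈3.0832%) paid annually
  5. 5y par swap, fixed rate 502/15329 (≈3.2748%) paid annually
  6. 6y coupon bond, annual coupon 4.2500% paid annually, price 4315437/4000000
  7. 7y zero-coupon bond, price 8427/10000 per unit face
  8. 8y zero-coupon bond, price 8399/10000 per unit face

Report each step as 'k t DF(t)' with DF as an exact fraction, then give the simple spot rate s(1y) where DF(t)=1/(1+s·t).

1 1 2451/2500
2 2 2393/2500
3 3 9273/10000
4 4 2211/2500
5 5 4247/5000
6 6 4237/5000
7 7 8427/10000
8 8 8399/10000
s(1y) = (1/(2451/2500) − 1)/(1) = 49/2451 ≈ 1.9992%

step 1 [1y] zero: DF = P = 2451/2500 ≈ 0.980400
step 2 [2y] bond c/1=3/50: DF=(67091/62500 − 3/50·(0.980400))/(1+3/50) = 2393/2500 ≈ 0.957200
step 3 [3y] zero: DF = P = 9273/10000 ≈ 0.927300
step 4 [4y] swap r/1=1156/37493: DF=(1 − 1156/37493·(0.980400+0.957200+0.927300))/(1+1156/37493) = 2211/2500 ≈ 0.884400
step 5 [5y] swap r/1=502/15329: DF=(1 − 502/15329·(0.980400+0.957200+0.927300+0.884400))/(1+502/15329) = 4247/5000 ≈ 0.849400
step 6 [6y] bond c/1=17/400: DF=(4315437/4000000 − 17/400·(0.980400+0.957200+0.927300+0.884400+0.849400))/(1+17/400) = 4237/5000 ≈ 0.847400
step 7 [7y] zero: DF = P = 8427/10000 ≈ 0.842700
step 8 [8y] zero: DF = P = 8399/10000 ≈ 0.839900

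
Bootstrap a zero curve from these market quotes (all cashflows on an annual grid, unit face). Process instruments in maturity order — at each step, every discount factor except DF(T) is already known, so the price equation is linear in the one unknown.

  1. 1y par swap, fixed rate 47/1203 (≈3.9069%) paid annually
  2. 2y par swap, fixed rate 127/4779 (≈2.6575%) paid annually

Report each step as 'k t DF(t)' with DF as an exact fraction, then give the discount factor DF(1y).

step 1 [1y] swap r/1=47/1203: DF=(1 − 47/1203·(0))/(1+47/1203) = 1203/1250 ≈ 0.962400
step 2 [2y] swap r/1=127/4779: DF=(1 − 127/4779·(0.962400))/(1+127/4779) = 2373/2500 ≈ 0.949200

1 1 1203/1250
2 2 2373/2500
DF(1y) = 1203/1250 ≈ 0.962400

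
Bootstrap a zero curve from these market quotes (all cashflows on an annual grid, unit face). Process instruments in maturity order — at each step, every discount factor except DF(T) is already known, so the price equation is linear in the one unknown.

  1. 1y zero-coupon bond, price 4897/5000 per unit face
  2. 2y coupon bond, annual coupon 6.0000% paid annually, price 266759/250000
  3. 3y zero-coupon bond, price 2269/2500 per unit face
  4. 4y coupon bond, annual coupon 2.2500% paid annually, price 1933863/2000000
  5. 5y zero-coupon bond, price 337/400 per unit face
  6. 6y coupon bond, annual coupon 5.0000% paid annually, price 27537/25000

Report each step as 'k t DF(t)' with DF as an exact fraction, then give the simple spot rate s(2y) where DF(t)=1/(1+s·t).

1 1 4897/5000
2 2 1189/1250
3 3 2269/2500
4 4 552/625
5 5 337/400
6 6 8317/10000
s(2y) = (1/(1189/1250) − 1)/(2) = 61/2378 ≈ 2.5652%

step 1 [1y] zero: DF = P = 4897/5000 ≈ 0.979400
step 2 [2y] bond c/1=3/50: DF=(266759/250000 − 3/50·(0.979400))/(1+3/50) = 1189/1250 ≈ 0.951200
step 3 [3y] zero: DF = P = 2269/2500 ≈ 0.907600
step 4 [4y] bond c/1=9/400: DF=(1933863/2000000 − 9/400·(0.979400+0.951200+0.907600))/(1+9/400) = 552/625 ≈ 0.883200
step 5 [5y] zero: DF = P = 337/400 ≈ 0.842500
step 6 [6y] bond c/1=1/20: DF=(27537/25000 − 1/20·(0.979400+0.951200+0.907600+0.883200+0.842500))/(1+1/20) = 8317/10000 ≈ 0.831700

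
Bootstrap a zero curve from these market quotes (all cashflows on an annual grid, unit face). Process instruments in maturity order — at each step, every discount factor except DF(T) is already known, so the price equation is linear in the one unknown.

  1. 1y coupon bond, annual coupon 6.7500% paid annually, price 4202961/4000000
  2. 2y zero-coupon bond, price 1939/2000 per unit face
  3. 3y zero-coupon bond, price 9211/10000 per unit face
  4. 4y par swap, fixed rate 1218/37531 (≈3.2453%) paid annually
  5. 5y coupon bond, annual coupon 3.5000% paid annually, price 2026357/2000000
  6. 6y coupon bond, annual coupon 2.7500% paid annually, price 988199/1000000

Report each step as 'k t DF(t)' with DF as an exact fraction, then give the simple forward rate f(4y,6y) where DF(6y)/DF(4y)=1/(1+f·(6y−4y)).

1 1 9843/10000
2 2 1939/2000
3 3 9211/10000
4 4 4391/5000
5 5 213/250
6 6 1677/2000
f(4y,6y) = ((4391/5000)/(1677/2000) − 1)/(2) = 397/16770 ≈ 2.3673%

step 1 [1y] bond c/1=27/400: DF=(4202961/4000000 − 27/400·(0))/(1+27/400) = 9843/10000 ≈ 0.984300
step 2 [2y] zero: DF = P = 1939/2000 ≈ 0.969500
step 3 [3y] zero: DF = P = 9211/10000 ≈ 0.921100
step 4 [4y] swap r/1=1218/37531: DF=(1 − 1218/37531·(0.984300+0.969500+0.921100))/(1+1218/37531) = 4391/5000 ≈ 0.878200
step 5 [5y] bond c/1=7/200: DF=(2026357/2000000 − 7/200·(0.984300+0.969500+0.921100+0.878200))/(1+7/200) = 213/250 ≈ 0.852000
step 6 [6y] bond c/1=11/400: DF=(988199/1000000 − 11/400·(0.984300+0.969500+0.921100+0.878200+0.852000))/(1+11/400) = 1677/2000 ≈ 0.838500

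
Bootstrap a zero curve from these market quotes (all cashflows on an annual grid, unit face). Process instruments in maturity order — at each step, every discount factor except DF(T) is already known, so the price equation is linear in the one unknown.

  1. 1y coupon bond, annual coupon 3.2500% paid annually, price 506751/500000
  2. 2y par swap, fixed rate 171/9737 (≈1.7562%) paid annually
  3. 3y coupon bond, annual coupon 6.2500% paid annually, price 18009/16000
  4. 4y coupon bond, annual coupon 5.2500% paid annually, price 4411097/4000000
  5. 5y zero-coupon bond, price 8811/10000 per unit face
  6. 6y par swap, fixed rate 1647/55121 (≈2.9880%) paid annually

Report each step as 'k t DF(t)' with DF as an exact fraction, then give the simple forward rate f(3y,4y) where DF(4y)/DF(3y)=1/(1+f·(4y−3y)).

1 1 1227/1250
2 2 4829/5000
3 3 1181/1250
4 4 1807/2000
5 5 8811/10000
6 6 8353/10000
f(3y,4y) = ((1181/1250)/(1807/2000) − 1)/(1) = 413/9035 ≈ 4.5711%

step 1 [1y] bond c/1=13/400: DF=(506751/500000 − 13/400·(0))/(1+13/400) = 1227/1250 ≈ 0.981600
step 2 [2y] swap r/1=171/9737: DF=(1 − 171/9737·(0.981600))/(1+171/9737) = 4829/5000 ≈ 0.965800
step 3 [3y] bond c/1=1/16: DF=(18009/16000 − 1/16·(0.981600+0.965800))/(1+1/16) = 1181/1250 ≈ 0.944800
step 4 [4y] bond c/1=21/400: DF=(4411097/4000000 − 21/400·(0.981600+0.965800+0.944800))/(1+21/400) = 1807/2000 ≈ 0.903500
step 5 [5y] zero: DF = P = 8811/10000 ≈ 0.881100
step 6 [6y] swap r/1=1647/55121: DF=(1 − 1647/55121·(0.981600+0.965800+0.944800+0.903500+0.881100))/(1+1647/55121) = 8353/10000 ≈ 0.835300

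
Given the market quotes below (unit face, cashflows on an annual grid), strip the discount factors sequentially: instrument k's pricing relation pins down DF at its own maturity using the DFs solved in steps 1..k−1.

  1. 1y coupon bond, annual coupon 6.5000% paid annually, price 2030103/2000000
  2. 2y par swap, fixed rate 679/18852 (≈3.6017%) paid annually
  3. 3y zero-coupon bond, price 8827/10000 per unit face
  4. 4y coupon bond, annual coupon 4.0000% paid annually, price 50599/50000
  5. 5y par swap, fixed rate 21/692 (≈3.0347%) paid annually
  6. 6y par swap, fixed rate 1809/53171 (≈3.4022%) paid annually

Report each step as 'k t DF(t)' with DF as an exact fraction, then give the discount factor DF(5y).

step 1 [1y] bond c/1=13/200: DF=(2030103/2000000 − 13/200·(0))/(1+13/200) = 9531/10000 ≈ 0.953100
step 2 [2y] swap r/1=679/18852: DF=(1 − 679/18852·(0.953100))/(1+679/18852) = 9321/10000 ≈ 0.932100
step 3 [3y] zero: DF = P = 8827/10000 ≈ 0.882700
step 4 [4y] bond c/1=1/25: DF=(50599/50000 − 1/25·(0.953100+0.932100+0.882700))/(1+1/25) = 4333/5000 ≈ 0.866600
step 5 [5y] swap r/1=21/692: DF=(1 − 21/692·(0.953100+0.932100+0.882700+0.866600))/(1+21/692) = 1727/2000 ≈ 0.863500
step 6 [6y] swap r/1=1809/53171: DF=(1 − 1809/53171·(0.953100+0.932100+0.882700+0.866600+0.863500))/(1+1809/53171) = 8191/10000 ≈ 0.819100

1 1 9531/10000
2 2 9321/10000
3 3 8827/10000
4 4 4333/5000
5 5 1727/2000
6 6 8191/10000
DF(5y) = 1727/2000 ≈ 0.863500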